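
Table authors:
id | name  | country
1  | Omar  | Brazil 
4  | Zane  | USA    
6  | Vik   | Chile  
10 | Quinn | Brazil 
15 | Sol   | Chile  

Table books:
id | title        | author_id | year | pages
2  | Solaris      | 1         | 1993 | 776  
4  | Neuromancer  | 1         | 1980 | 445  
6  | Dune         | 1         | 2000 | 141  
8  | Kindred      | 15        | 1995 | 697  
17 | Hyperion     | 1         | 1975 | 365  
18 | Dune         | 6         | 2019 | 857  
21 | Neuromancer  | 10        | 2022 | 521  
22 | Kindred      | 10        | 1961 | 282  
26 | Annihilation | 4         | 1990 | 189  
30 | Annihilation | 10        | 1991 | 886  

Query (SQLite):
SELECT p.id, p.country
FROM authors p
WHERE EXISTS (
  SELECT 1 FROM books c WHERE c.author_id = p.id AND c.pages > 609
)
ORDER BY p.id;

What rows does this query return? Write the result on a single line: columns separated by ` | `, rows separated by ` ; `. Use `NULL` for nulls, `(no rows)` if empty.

1 | Brazil ; 6 | Chile ; 10 | Brazil ; 15 | Chile

For each authors row, check whether any books with matching author_id has pages > 609.
Keep rows where that is true.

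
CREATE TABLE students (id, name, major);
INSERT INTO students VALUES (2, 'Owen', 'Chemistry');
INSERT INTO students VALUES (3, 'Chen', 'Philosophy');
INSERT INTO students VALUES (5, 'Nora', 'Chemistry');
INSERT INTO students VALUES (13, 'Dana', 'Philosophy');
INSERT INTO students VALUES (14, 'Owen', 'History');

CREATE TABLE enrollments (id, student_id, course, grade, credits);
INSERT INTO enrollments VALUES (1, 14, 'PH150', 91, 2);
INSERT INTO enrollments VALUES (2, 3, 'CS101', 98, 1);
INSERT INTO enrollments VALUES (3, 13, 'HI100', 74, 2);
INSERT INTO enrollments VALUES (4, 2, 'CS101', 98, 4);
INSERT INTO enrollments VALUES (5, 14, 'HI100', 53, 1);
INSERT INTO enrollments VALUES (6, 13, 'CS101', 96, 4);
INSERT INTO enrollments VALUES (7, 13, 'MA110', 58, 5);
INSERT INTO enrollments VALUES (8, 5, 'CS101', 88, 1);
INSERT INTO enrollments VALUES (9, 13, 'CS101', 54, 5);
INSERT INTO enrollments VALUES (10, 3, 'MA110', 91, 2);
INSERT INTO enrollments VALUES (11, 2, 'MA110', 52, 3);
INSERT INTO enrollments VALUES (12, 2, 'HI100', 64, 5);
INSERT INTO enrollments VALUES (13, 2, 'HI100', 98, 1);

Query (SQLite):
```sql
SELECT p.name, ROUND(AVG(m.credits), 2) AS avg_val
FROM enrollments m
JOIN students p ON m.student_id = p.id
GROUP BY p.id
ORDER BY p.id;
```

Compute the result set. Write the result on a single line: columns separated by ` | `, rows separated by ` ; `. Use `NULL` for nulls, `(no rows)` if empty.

Owen | 3.25 ; Chen | 1.5 ; Nora | 1 ; Dana | 4 ; Owen | 1.5

Join each enrollments row to its students via student_id.
Group joined rows by students.id; compute ROUND(AVG(m.credits), 2) per group.
  2: ids {4, 11, 12, 13} → ROUND(AVG(m.credits), 2)=3.25
  3: ids {2, 10} → ROUND(AVG(m.credits), 2)=1.5
  5: ids {8} → ROUND(AVG(m.credits), 2)=1
  13: ids {3, 6, 7, 9} → ROUND(AVG(m.credits), 2)=4
  14: ids {1, 5} → ROUND(AVG(m.credits), 2)=1.5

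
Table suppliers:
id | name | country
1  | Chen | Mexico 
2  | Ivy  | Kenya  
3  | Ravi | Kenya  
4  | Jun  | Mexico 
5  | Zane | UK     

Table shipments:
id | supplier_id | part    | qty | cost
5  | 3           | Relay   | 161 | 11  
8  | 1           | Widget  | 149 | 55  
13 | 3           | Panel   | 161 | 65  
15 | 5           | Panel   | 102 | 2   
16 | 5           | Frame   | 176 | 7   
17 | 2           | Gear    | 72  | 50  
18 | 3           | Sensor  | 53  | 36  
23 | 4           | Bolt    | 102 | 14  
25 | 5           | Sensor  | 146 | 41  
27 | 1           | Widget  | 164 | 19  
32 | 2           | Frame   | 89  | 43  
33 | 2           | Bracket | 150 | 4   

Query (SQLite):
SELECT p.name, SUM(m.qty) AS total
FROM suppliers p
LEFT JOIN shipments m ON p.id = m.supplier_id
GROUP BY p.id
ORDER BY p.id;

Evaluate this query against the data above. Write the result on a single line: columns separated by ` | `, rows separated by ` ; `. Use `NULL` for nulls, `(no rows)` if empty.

LEFT JOIN keeps every suppliers row; unmatched ones get NULL for shipments columns.
Group by suppliers.id and compute SUM(m.qty). SUM over an all-NULL group is NULL.
  1: ids {8, 27} → SUM(m.qty)=313
  2: ids {17, 32, 33} → SUM(m.qty)=311
  3: ids {5, 13, 18} → SUM(m.qty)=375
  4: ids {23} → SUM(m.qty)=102
  5: ids {15, 16, 25} → SUM(m.qty)=424

Chen | 313 ; Ivy | 311 ; Ravi | 375 ; Jun | 102 ; Zane | 424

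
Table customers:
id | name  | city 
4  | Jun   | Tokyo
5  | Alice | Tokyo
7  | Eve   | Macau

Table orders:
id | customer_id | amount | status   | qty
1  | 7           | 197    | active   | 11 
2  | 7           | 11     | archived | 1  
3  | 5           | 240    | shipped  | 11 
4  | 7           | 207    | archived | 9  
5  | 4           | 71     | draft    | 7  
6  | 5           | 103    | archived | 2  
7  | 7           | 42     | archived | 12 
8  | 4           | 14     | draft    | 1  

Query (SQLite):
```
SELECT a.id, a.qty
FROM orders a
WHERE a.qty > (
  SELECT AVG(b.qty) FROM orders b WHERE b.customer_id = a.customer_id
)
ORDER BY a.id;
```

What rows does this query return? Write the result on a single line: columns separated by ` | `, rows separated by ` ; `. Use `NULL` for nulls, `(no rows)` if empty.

1 | 11 ; 3 | 11 ; 4 | 9 ; 5 | 7 ; 7 | 12

For each orders row a, compute AVG(qty) over rows sharing a.customer_id.
Keep row a if a.qty > that per-group AVG.
  customer_id=4: AVG(qty) = 4.0
  customer_id=5: AVG(qty) = 6.5
  customer_id=7: AVG(qty) = 8.25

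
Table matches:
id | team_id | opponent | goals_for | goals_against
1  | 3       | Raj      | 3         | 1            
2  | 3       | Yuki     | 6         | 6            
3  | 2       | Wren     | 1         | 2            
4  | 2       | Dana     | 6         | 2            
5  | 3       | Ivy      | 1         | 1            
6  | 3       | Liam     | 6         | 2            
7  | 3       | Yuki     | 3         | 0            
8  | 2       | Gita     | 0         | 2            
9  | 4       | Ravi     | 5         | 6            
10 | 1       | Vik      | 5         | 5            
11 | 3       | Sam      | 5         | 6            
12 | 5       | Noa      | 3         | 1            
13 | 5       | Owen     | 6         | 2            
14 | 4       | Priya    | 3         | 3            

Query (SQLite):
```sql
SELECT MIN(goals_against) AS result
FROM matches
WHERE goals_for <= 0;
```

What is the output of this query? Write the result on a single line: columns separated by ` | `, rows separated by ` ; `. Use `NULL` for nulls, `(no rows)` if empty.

2

Rows where goals_for <= 0 → goals_against values: [2].
MIN of non-NULL values = 2.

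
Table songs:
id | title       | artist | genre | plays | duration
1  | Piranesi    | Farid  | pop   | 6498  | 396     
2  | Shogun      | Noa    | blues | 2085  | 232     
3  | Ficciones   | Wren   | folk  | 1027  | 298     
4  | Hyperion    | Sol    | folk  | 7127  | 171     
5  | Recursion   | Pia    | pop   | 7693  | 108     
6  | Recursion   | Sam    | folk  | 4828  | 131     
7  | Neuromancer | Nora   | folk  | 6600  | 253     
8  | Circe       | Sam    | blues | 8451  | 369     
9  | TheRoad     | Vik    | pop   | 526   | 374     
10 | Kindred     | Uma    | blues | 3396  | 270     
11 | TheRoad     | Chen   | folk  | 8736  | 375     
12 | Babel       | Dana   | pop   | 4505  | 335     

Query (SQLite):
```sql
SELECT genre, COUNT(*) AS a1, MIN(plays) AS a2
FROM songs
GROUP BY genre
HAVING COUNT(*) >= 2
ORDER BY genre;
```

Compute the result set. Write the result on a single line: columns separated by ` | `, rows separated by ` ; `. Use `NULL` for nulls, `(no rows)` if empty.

blues | 3 | 2085 ; folk | 5 | 1027 ; pop | 4 | 526

Group songs by genre.
Per group compute: COUNT(*), MIN(plays).
HAVING: drop groups with fewer than 2 rows.
  blues: ids {2, 8, 10} → COUNT(*)=3, MIN(plays)=2085
  folk: ids {3, 4, 6, 7, 11} → COUNT(*)=5, MIN(plays)=1027
  pop: ids {1, 5, 9, 12} → COUNT(*)=4, MIN(plays)=526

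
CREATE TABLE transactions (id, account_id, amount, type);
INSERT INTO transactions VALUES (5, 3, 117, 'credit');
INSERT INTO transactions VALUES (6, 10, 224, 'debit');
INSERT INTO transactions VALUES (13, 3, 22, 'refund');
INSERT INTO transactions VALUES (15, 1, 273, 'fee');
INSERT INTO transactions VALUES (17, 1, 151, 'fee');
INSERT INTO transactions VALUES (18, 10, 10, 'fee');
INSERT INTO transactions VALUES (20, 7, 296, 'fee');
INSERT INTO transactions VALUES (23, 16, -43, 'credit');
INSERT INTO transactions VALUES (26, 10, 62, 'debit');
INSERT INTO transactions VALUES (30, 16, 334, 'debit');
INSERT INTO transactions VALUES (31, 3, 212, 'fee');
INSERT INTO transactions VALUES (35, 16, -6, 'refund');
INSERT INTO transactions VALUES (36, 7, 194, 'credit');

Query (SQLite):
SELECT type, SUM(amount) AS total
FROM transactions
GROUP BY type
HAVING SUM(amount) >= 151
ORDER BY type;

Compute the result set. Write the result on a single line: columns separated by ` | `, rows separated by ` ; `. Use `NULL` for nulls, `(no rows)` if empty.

Partition transactions by type; compute SUM(amount) within each group.
HAVING: keep groups where SUM(amount) >= 151.
  credit: ids {5, 23, 36} → SUM(amount)=268
  debit: ids {6, 26, 30} → SUM(amount)=620
  fee: ids {15, 17, 18, 20, 31} → SUM(amount)=942
  refund: ids {13, 35} → SUM(amount)=16

credit | 268 ; debit | 620 ; fee | 942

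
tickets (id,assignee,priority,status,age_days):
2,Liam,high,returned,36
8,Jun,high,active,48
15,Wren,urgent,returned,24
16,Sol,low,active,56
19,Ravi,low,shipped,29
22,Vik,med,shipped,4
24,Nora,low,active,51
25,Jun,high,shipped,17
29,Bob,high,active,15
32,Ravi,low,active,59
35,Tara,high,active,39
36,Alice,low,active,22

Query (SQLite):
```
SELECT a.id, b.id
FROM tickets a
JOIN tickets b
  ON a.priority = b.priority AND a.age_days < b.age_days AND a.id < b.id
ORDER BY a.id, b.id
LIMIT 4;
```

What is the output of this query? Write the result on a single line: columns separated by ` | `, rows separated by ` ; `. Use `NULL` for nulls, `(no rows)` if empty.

2 | 8 ; 2 | 35 ; 16 | 32 ; 19 | 24

Pairs (a,b) with same priority, a.age_days < b.age_days, a.id < b.id.
priority groups: high:{2,8,25,29,35} low:{16,19,24,32,36} med:{22} urgent:{15}
Ordered by (a.id, b.id); first 4.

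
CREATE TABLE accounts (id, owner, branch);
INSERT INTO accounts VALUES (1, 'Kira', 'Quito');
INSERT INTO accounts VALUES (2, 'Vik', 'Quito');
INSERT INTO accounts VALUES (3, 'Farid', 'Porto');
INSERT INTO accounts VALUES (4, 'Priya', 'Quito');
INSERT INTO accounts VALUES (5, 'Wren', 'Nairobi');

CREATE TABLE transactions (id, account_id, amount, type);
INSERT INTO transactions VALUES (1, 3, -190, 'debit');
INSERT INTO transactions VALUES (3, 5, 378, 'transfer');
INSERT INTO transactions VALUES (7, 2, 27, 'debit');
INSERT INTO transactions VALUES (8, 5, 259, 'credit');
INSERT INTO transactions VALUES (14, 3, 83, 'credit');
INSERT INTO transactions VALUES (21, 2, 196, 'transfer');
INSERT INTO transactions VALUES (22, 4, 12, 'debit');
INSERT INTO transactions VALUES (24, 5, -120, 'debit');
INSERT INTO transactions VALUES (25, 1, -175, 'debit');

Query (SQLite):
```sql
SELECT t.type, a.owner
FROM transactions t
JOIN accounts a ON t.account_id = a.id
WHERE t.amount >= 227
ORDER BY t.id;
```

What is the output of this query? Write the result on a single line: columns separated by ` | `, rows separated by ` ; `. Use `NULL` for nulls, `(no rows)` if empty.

Each transactions row matches the accounts row where account_id = accounts.id.
Then keep rows with t.amount >= 227.

transfer | Wren ; credit | Wren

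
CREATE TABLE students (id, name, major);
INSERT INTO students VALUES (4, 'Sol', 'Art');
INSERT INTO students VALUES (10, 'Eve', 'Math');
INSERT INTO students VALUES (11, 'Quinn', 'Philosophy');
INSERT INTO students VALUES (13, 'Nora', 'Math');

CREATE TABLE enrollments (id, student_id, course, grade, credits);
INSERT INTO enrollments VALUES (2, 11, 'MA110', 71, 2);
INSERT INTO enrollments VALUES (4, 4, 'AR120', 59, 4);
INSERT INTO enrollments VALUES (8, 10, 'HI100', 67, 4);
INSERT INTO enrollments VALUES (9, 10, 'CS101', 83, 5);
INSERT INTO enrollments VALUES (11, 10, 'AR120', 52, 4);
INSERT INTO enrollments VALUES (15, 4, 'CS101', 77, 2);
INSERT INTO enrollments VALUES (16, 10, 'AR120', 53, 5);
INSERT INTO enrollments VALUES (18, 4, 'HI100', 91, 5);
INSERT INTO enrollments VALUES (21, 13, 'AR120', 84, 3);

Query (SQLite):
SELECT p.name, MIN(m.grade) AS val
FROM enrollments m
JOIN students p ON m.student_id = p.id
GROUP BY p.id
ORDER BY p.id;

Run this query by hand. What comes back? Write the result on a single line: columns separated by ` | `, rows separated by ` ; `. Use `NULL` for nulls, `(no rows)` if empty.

Sol | 59 ; Eve | 52 ; Quinn | 71 ; Nora | 84

Join each enrollments row to its students via student_id.
Group joined rows by students.id; compute MIN(m.grade) per group.
  4: ids {4, 15, 18} → MIN(m.grade)=59
  10: ids {8, 9, 11, 16} → MIN(m.grade)=52
  11: ids {2} → MIN(m.grade)=71
  13: ids {21} → MIN(m.grade)=84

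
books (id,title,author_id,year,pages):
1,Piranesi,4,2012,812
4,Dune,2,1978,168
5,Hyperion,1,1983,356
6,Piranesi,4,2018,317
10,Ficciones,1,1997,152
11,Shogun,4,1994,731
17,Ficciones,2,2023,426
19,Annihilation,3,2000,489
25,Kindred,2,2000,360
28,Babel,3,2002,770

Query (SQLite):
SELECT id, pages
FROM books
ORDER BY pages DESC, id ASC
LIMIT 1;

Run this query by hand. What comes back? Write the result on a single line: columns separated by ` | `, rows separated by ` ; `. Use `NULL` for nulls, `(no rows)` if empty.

Sort by pages desc, tiebreak id asc: (812, id=1), (770, id=28), (731, id=11), (489, id=19) …. Take first 1.

1 | 812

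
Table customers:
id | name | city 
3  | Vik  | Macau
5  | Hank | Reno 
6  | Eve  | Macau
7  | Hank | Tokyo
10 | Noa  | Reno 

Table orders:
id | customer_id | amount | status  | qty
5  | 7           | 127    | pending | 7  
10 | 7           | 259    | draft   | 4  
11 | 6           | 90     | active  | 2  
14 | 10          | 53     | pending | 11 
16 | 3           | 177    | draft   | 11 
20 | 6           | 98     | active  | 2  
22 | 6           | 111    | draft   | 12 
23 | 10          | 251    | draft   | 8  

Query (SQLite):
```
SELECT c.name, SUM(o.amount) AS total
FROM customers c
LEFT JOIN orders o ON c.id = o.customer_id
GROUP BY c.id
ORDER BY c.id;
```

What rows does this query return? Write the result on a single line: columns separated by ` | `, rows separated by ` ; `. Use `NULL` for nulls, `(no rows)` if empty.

LEFT JOIN keeps every customers row; unmatched ones get NULL for orders columns.
Group by customers.id and compute SUM(o.amount). SUM over an all-NULL group is NULL.
  3: ids {16} → SUM(o.amount)=177
  5: ids {—} → SUM(o.amount)=NULL
  6: ids {11, 20, 22} → SUM(o.amount)=299
  7: ids {5, 10} → SUM(o.amount)=386
  10: ids {14, 23} → SUM(o.amount)=304

Vik | 177 ; Hank | NULL ; Eve | 299 ; Hank | 386 ; Noa | 304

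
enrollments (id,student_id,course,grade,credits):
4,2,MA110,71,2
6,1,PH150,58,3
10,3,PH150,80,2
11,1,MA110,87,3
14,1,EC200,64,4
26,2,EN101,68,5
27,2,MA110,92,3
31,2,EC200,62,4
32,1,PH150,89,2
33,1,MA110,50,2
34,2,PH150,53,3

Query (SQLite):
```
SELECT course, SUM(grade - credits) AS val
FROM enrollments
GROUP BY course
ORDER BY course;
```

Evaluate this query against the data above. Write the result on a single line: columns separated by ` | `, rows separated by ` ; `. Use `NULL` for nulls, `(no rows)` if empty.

For each row compute grade - credits.
Group by course; take SUM of the expression per group.
  EC200: ids {14, 31} → SUM(grade - credits)=118
  EN101: ids {26} → SUM(grade - credits)=63
  MA110: ids {4, 11, 27, 33} → SUM(grade - credits)=290
  PH150: ids {6, 10, 32, 34} → SUM(grade - credits)=270

EC200 | 118 ; EN101 | 63 ; MA110 | 290 ; PH150 | 270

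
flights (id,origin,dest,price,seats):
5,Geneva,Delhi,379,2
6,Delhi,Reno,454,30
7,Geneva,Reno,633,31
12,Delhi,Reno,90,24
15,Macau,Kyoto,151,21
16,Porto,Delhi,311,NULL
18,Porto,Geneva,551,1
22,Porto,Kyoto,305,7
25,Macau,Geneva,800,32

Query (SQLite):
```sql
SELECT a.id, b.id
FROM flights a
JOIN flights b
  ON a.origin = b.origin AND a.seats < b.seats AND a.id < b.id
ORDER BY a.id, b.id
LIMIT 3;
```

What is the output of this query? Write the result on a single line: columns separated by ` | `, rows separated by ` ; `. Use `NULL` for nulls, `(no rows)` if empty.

Pairs (a,b) with same origin, a.seats < b.seats, a.id < b.id.
origin groups: Delhi:{6,12} Geneva:{5,7} Macau:{15,25} Porto:{16,18,22}
Ordered by (a.id, b.id); first 3.

5 | 7 ; 15 | 25 ; 18 | 22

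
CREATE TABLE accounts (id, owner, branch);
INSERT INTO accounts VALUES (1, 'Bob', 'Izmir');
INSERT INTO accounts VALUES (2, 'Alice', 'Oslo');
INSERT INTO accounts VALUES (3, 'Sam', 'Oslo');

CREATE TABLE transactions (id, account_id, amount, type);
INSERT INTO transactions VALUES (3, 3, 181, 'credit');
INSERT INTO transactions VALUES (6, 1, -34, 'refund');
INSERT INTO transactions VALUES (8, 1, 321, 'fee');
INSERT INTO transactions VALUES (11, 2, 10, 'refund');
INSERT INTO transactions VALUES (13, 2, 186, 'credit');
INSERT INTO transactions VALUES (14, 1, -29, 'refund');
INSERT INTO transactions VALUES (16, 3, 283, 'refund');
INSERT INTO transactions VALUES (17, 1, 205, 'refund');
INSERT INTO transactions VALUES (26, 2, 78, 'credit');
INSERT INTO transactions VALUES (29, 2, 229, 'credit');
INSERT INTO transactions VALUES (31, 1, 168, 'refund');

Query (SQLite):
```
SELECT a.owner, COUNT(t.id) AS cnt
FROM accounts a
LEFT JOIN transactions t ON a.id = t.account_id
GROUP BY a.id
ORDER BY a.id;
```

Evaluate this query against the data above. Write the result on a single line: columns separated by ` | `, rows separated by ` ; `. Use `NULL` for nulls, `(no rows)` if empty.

LEFT JOIN keeps every accounts row; unmatched ones get NULL for transactions columns.
Group by accounts.id and compute COUNT(t.id). COUNT(col) of an all-NULL group is 0.
  1: ids {6, 8, 14, 17, 31} → COUNT(t.id)=5
  2: ids {11, 13, 26, 29} → COUNT(t.id)=4
  3: ids {3, 16} → COUNT(t.id)=2

Bob | 5 ; Alice | 4 ; Sam | 2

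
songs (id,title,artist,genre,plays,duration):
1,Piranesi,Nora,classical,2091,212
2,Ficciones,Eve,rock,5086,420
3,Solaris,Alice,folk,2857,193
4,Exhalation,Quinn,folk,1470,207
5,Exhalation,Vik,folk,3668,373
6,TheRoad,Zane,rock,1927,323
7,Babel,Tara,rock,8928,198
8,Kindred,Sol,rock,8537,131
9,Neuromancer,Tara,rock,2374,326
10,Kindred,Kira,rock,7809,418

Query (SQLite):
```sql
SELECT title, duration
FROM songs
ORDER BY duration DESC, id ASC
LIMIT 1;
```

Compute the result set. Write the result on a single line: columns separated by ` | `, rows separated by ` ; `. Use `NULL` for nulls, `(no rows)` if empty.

Ficciones | 420

Sort by duration desc, tiebreak id asc: (420, id=2), (418, id=10), (373, id=5), (326, id=9) …. Take first 1.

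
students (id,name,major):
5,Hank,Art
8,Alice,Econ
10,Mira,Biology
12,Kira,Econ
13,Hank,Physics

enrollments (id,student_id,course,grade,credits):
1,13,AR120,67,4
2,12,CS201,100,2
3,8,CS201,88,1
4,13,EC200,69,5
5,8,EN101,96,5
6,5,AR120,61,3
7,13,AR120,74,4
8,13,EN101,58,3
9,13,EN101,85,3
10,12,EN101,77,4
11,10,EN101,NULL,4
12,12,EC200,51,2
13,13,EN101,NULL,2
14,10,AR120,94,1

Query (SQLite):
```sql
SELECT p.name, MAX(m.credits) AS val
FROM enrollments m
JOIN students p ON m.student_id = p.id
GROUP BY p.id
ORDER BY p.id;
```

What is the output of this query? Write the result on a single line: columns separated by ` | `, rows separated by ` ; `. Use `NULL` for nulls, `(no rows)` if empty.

Hank | 3 ; Alice | 5 ; Mira | 4 ; Kira | 4 ; Hank | 5

Join each enrollments row to its students via student_id.
Group joined rows by students.id; compute MAX(m.credits) per group.
  5: ids {6} → MAX(m.credits)=3
  8: ids {3, 5} → MAX(m.credits)=5
  10: ids {11, 14} → MAX(m.credits)=4
  12: ids {2, 10, 12} → MAX(m.credits)=4
  13: ids {1, 4, 7, 8, 9, 13} → MAX(m.credits)=5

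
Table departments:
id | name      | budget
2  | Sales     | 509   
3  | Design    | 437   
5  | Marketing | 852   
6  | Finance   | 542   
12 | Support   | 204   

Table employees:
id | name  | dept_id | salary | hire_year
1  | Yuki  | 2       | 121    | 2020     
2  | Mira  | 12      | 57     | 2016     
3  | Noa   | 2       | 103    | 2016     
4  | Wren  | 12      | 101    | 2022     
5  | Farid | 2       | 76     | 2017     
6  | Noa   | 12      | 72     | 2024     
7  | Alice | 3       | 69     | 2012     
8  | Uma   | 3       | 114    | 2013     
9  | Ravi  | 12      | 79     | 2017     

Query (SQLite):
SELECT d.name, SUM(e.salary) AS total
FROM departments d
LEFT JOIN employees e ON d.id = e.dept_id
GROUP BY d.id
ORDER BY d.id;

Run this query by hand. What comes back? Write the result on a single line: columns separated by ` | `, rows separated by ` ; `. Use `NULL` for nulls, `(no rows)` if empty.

LEFT JOIN keeps every departments row; unmatched ones get NULL for employees columns.
Group by departments.id and compute SUM(e.salary). SUM over an all-NULL group is NULL.
  2: ids {1, 3, 5} → SUM(e.salary)=300
  3: ids {7, 8} → SUM(e.salary)=183
  5: ids {—} → SUM(e.salary)=NULL
  6: ids {—} → SUM(e.salary)=NULL
  12: ids {2, 4, 6, 9} → SUM(e.salary)=309

Sales | 300 ; Design | 183 ; Marketing | NULL ; Finance | NULL ; Support | 309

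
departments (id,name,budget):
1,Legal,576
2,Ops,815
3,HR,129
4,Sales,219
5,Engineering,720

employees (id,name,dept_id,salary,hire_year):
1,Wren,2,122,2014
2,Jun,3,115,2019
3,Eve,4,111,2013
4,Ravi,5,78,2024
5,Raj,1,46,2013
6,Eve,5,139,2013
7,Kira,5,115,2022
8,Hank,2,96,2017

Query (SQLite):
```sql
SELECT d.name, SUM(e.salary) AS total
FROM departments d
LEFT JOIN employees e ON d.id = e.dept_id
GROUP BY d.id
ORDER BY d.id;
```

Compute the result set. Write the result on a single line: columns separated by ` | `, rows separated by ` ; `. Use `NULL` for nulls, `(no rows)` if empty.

LEFT JOIN keeps every departments row; unmatched ones get NULL for employees columns.
Group by departments.id and compute SUM(e.salary). SUM over an all-NULL group is NULL.
  1: ids {5} → SUM(e.salary)=46
  2: ids {1, 8} → SUM(e.salary)=218
  3: ids {2} → SUM(e.salary)=115
  4: ids {3} → SUM(e.salary)=111
  5: ids {4, 6, 7} → SUM(e.salary)=332

Legal | 46 ; Ops | 218 ; HR | 115 ; Sales | 111 ; Engineering | 332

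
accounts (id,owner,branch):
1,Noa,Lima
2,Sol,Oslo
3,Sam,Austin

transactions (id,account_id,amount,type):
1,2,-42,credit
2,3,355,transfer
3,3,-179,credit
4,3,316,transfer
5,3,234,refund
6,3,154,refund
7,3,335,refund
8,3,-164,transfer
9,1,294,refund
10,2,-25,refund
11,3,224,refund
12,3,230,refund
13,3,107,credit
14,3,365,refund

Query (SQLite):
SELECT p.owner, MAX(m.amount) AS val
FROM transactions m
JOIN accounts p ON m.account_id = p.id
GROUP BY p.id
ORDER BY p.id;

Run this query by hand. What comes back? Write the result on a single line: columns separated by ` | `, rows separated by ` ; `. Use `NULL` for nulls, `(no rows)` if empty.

Join each transactions row to its accounts via account_id.
Group joined rows by accounts.id; compute MAX(m.amount) per group.
  1: ids {9} → MAX(m.amount)=294
  2: ids {1, 10} → MAX(m.amount)=-25
  3: ids {2, 3, 4, 5, 6, 7, 8, 11, 12, 13, 14} → MAX(m.amount)=365

Noa | 294 ; Sol | -25 ; Sam | 365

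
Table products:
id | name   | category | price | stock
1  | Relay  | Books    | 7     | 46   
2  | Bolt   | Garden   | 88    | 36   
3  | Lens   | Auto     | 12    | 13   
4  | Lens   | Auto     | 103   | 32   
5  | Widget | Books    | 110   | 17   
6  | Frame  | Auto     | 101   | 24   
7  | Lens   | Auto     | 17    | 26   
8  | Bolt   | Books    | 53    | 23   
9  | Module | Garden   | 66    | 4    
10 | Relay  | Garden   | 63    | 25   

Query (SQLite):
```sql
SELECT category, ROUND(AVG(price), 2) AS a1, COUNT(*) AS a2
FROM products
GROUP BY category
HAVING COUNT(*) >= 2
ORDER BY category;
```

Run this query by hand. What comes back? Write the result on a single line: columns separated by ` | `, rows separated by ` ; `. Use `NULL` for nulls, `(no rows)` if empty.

Auto | 58.25 | 4 ; Books | 56.67 | 3 ; Garden | 72.33 | 3

Group products by category.
Per group compute: ROUND(AVG(price), 2), COUNT(*).
HAVING: drop groups with fewer than 2 rows.
  Auto: ids {3, 4, 6, 7} → ROUND(AVG(price), 2)=58.25, COUNT(*)=4
  Books: ids {1, 5, 8} → ROUND(AVG(price), 2)=56.67, COUNT(*)=3
  Garden: ids {2, 9, 10} → ROUND(AVG(price), 2)=72.33, COUNT(*)=3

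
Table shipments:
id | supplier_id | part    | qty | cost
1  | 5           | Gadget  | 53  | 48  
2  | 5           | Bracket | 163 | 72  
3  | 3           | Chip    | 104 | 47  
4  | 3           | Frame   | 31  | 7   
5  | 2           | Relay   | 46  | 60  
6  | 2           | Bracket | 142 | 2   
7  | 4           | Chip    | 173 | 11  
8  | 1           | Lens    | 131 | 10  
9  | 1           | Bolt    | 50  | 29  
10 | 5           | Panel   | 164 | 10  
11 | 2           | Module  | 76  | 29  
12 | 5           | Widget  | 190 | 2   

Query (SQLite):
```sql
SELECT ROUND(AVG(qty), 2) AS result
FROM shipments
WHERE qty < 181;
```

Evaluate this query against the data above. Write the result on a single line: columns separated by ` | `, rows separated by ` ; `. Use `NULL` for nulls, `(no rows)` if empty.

103

Rows where qty < 181 → qty values: [53, 163, 104, 31, 46, 142, 173, 131, 50, 164, 76].
AVG = 1133 / 11 (rounded to 2 dp).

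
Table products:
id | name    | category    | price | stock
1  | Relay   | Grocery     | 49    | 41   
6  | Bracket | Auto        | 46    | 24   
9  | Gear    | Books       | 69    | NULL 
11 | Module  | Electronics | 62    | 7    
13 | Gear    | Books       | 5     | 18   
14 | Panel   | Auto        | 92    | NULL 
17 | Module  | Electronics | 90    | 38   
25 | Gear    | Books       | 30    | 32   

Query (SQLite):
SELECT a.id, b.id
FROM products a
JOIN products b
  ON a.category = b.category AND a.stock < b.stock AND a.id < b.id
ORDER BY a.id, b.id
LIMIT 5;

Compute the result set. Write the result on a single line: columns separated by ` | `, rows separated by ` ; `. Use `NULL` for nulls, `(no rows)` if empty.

Pairs (a,b) with same category, a.stock < b.stock, a.id < b.id.
category groups: Auto:{6,14} Books:{9,13,25} Electronics:{11,17} Grocery:{1}
Ordered by (a.id, b.id); first 5.

11 | 17 ; 13 | 25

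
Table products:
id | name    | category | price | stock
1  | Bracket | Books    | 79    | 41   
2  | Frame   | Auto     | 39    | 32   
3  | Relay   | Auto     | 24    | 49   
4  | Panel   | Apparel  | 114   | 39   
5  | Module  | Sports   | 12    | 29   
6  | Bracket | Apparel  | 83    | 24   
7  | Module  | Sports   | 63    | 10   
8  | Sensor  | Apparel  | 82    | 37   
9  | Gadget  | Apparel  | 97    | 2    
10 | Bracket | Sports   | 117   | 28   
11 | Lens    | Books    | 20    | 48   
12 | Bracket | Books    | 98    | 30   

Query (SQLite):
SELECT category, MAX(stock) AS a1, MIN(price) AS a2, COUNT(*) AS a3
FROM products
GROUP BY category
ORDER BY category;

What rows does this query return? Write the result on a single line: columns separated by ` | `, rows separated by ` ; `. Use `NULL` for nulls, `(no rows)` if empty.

Apparel | 39 | 82 | 4 ; Auto | 49 | 24 | 2 ; Books | 48 | 20 | 3 ; Sports | 29 | 12 | 3

Group products by category.
Per group compute: MAX(stock), MIN(price), COUNT(*).
  Apparel: ids {4, 6, 8, 9} → MAX(stock)=39, MIN(price)=82, COUNT(*)=4
  Auto: ids {2, 3} → MAX(stock)=49, MIN(price)=24, COUNT(*)=2
  Books: ids {1, 11, 12} → MAX(stock)=48, MIN(price)=20, COUNT(*)=3
  Sports: ids {5, 7, 10} → MAX(stock)=29, MIN(price)=12, COUNT(*)=3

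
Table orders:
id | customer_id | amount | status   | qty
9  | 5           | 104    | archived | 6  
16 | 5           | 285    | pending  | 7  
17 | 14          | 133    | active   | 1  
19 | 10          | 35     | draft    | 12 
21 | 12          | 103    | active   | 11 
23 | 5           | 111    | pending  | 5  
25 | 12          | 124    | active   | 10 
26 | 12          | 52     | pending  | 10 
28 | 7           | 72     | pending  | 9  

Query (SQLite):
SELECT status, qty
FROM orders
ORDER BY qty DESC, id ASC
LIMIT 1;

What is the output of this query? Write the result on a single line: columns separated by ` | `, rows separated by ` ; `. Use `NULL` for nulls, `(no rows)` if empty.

draft | 12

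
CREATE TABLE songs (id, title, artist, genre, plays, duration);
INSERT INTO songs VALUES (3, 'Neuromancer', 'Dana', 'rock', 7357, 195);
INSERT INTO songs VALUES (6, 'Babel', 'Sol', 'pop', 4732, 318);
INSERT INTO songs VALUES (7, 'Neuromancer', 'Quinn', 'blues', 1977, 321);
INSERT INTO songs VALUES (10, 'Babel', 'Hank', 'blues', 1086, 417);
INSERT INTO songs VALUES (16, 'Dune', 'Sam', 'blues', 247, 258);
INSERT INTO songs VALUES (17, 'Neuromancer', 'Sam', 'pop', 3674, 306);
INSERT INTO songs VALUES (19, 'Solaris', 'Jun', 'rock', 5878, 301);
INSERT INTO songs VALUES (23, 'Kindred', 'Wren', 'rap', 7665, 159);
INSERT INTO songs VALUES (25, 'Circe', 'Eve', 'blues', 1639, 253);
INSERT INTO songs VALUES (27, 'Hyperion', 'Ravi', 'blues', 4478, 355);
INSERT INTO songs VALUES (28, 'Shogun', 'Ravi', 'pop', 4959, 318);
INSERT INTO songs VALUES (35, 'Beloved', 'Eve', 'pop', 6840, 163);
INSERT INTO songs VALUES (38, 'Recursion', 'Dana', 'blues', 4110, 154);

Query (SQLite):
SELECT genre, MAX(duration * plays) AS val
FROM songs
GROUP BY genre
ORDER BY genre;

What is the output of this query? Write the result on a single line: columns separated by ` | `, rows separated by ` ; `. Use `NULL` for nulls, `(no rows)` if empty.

For each row compute duration * plays.
Group by genre; take MAX of the expression per group.
  blues: ids {7, 10, 16, 25, 27, 38} → MAX(duration * plays)=1589690
  pop: ids {6, 17, 28, 35} → MAX(duration * plays)=1576962
  rap: ids {23} → MAX(duration * plays)=1218735
  rock: ids {3, 19} → MAX(duration * plays)=1769278

blues | 1589690 ; pop | 1576962 ; rap | 1218735 ; rock | 1769278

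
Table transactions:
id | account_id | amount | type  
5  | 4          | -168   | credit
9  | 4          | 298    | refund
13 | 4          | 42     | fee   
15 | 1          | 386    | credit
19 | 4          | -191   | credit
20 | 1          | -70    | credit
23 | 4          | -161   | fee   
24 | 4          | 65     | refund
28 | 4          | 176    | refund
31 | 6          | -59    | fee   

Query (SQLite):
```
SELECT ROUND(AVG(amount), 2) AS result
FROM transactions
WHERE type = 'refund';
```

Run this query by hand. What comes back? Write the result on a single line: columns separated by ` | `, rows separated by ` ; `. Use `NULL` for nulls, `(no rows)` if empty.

Rows where type='refund' → amount values: [298, 65, 176].
AVG = 539 / 3 (rounded to 2 dp).

179.67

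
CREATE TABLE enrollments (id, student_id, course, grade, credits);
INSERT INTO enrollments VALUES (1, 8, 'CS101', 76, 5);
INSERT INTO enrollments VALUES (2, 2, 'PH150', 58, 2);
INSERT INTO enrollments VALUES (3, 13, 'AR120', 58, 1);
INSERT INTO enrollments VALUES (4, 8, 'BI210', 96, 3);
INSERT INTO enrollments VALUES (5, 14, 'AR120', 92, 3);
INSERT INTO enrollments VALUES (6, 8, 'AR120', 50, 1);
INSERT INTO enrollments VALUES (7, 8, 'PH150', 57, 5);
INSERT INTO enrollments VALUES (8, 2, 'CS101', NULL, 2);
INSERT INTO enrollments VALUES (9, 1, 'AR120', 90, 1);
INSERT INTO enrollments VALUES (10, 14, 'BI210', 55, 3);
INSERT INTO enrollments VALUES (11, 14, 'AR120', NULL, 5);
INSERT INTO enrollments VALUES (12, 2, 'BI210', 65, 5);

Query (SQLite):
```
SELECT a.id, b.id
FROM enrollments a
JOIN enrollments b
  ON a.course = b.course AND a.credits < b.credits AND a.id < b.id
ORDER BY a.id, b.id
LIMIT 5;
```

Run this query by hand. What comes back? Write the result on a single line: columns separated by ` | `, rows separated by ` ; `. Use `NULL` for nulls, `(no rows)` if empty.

Pairs (a,b) with same course, a.credits < b.credits, a.id < b.id.
course groups: AR120:{3,5,6,9,11} BI210:{4,10,12} CS101:{1,8} PH150:{2,7}
Ordered by (a.id, b.id); first 5.

2 | 7 ; 3 | 5 ; 3 | 11 ; 4 | 12 ; 5 | 11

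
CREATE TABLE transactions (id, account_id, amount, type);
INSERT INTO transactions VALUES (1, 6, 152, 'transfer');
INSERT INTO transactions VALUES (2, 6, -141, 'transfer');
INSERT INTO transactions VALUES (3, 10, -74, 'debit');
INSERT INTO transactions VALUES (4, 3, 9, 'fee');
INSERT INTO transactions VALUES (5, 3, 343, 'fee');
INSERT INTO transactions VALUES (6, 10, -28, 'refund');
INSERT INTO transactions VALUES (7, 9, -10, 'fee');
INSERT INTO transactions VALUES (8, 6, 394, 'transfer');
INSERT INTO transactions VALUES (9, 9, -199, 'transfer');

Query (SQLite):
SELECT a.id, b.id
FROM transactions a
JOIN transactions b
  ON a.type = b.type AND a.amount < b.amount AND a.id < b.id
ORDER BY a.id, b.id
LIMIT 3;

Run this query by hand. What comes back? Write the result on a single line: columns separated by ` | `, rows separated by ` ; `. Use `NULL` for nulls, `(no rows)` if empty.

1 | 8 ; 2 | 8 ; 4 | 5

Pairs (a,b) with same type, a.amount < b.amount, a.id < b.id.
type groups: debit:{3} fee:{4,5,7} refund:{6} transfer:{1,2,8,9}
Ordered by (a.id, b.id); first 3.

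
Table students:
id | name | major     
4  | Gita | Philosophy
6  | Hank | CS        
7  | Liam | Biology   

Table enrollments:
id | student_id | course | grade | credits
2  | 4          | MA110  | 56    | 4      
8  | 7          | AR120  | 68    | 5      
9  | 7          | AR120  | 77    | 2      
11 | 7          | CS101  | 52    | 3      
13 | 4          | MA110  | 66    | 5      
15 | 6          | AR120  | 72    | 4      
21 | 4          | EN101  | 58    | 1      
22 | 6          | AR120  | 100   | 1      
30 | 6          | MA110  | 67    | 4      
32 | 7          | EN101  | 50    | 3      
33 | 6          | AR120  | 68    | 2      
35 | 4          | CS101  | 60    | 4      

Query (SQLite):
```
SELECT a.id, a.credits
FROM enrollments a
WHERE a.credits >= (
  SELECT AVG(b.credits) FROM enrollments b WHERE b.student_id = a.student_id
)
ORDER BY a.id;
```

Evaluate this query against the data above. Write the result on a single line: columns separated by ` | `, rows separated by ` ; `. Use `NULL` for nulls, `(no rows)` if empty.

For each enrollments row a, compute AVG(credits) over rows sharing a.student_id.
Keep row a if a.credits >= that per-group AVG.
  student_id=4: AVG(credits) = 3.5
  student_id=6: AVG(credits) = 2.75
  student_id=7: AVG(credits) = 3.25

2 | 4 ; 8 | 5 ; 13 | 5 ; 15 | 4 ; 30 | 4 ; 35 | 4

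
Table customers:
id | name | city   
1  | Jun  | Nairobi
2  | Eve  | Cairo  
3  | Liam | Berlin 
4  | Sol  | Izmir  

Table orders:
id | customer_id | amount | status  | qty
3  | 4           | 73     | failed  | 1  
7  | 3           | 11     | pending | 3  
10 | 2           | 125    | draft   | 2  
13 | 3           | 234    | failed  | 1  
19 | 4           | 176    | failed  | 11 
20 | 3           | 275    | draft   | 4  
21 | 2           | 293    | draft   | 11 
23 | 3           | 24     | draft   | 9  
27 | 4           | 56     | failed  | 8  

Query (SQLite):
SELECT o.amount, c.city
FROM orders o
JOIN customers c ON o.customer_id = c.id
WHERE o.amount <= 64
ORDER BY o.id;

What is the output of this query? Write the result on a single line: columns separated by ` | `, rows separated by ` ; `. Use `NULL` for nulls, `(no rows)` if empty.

11 | Berlin ; 24 | Berlin ; 56 | Izmir

Each orders row matches the customers row where customer_id = customers.id.
Then keep rows with o.amount <= 64.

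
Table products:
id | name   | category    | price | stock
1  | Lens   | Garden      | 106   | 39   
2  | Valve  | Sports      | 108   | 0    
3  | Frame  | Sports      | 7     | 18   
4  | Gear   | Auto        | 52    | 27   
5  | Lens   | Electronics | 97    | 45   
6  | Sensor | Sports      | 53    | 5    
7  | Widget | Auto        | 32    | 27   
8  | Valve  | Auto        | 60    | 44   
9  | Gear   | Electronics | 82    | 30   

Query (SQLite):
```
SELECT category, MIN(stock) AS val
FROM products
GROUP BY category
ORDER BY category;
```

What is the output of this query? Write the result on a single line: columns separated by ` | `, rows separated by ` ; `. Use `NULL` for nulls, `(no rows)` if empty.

Auto | 27 ; Electronics | 30 ; Garden | 39 ; Sports | 0

Partition products by category; compute MIN(stock) within each group.
  Auto: ids {4, 7, 8} → MIN(stock)=27
  Electronics: ids {5, 9} → MIN(stock)=30
  Garden: ids {1} → MIN(stock)=39
  Sports: ids {2, 3, 6} → MIN(stock)=0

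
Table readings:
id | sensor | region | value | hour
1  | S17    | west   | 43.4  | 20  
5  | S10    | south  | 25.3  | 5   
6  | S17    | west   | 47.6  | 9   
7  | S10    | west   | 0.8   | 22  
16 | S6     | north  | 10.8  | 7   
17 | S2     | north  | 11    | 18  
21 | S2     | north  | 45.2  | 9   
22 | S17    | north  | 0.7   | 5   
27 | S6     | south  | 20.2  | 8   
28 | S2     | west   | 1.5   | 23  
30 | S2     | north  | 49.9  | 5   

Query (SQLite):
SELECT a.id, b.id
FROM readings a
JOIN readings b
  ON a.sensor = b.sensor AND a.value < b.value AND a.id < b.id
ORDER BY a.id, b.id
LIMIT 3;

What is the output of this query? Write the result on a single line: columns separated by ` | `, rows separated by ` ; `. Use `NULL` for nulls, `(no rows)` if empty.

Pairs (a,b) with same sensor, a.value < b.value, a.id < b.id.
sensor groups: S10:{5,7} S17:{1,6,22} S2:{17,21,28,30} S6:{16,27}
Ordered by (a.id, b.id); first 3.

1 | 6 ; 16 | 27 ; 17 | 21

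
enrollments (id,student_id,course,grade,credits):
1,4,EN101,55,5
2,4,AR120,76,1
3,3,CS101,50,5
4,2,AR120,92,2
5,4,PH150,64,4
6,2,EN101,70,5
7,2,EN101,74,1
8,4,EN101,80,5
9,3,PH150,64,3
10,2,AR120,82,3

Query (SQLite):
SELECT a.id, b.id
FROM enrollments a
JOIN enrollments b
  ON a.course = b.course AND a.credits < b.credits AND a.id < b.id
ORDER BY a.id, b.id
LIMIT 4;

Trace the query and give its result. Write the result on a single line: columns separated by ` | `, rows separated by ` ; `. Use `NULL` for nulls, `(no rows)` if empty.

Pairs (a,b) with same course, a.credits < b.credits, a.id < b.id.
course groups: AR120:{2,4,10} CS101:{3} EN101:{1,6,7,8} PH150:{5,9}
Ordered by (a.id, b.id); first 4.

2 | 4 ; 2 | 10 ; 4 | 10 ; 7 | 8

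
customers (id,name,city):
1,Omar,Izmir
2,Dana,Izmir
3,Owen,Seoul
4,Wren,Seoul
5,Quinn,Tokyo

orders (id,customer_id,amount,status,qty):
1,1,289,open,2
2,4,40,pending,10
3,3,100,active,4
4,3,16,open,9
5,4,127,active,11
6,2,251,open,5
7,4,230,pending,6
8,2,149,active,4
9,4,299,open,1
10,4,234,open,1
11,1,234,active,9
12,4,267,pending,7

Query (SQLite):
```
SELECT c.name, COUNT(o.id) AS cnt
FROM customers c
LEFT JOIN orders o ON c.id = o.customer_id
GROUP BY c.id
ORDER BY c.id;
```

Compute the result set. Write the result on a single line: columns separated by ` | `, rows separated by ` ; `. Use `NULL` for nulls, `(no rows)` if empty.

LEFT JOIN keeps every customers row; unmatched ones get NULL for orders columns.
Group by customers.id and compute COUNT(o.id). COUNT(col) of an all-NULL group is 0.
  1: ids {1, 11} → COUNT(o.id)=2
  2: ids {6, 8} → COUNT(o.id)=2
  3: ids {3, 4} → COUNT(o.id)=2
  4: ids {2, 5, 7, 9, 10, 12} → COUNT(o.id)=6
  5: ids {—} → COUNT(o.id)=0

Omar | 2 ; Dana | 2 ; Owen | 2 ; Wren | 6 ; Quinn | 0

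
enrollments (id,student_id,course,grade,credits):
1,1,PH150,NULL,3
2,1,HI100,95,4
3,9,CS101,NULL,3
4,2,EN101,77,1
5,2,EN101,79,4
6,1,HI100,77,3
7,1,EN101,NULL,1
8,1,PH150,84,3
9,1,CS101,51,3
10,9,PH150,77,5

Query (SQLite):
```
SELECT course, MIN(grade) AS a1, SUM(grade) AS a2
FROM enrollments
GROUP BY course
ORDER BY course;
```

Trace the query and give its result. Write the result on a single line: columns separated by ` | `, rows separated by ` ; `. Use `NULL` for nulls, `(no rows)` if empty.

CS101 | 51 | 51 ; EN101 | 77 | 156 ; HI100 | 77 | 172 ; PH150 | 77 | 161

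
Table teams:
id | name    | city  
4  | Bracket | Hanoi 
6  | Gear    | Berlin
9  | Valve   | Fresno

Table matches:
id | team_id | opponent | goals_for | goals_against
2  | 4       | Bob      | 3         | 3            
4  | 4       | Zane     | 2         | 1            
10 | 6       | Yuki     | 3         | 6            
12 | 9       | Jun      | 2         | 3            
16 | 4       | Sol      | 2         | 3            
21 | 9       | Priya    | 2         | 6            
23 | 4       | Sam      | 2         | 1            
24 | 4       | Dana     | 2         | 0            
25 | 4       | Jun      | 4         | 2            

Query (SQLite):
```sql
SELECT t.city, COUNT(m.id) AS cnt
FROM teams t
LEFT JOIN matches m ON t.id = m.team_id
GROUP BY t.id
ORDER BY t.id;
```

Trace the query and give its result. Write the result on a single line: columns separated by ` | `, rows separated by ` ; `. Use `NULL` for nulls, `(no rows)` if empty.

Hanoi | 6 ; Berlin | 1 ; Fresno | 2

LEFT JOIN keeps every teams row; unmatched ones get NULL for matches columns.
Group by teams.id and compute COUNT(m.id). COUNT(col) of an all-NULL group is 0.
  4: ids {2, 4, 16, 23, 24, 25} → COUNT(m.id)=6
  6: ids {10} → COUNT(m.id)=1
  9: ids {12, 21} → COUNT(m.id)=2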